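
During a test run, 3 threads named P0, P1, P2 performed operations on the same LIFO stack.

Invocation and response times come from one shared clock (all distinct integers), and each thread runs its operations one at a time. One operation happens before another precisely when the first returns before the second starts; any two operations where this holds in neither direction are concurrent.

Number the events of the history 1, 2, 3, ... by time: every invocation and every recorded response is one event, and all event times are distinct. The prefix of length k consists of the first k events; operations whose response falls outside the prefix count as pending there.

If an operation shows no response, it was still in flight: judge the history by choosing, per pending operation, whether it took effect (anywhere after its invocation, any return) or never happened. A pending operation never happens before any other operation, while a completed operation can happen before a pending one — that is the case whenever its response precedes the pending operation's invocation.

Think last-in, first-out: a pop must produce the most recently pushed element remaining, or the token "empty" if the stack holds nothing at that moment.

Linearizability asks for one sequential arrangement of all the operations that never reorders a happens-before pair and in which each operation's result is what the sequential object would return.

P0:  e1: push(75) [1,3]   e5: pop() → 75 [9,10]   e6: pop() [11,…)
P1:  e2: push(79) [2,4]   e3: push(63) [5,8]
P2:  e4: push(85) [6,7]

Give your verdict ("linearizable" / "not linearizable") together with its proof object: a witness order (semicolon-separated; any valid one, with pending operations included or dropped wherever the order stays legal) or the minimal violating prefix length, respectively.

events 1..9 are fine; event 10 — the response of e5 at time 10 — makes the prefix non-linearizable
4 orders of the 5 completed LIFO stack ops respect real time; none is legal
for example e1, e2, e3, e4, e5 fails at step 5: e5 pop() → 75 is not legal there
for example e1, e2, e4, e3, e5 fails at step 5: e5 pop() → 75 is not legal there

not linearizable — minimal violating prefix: 10 events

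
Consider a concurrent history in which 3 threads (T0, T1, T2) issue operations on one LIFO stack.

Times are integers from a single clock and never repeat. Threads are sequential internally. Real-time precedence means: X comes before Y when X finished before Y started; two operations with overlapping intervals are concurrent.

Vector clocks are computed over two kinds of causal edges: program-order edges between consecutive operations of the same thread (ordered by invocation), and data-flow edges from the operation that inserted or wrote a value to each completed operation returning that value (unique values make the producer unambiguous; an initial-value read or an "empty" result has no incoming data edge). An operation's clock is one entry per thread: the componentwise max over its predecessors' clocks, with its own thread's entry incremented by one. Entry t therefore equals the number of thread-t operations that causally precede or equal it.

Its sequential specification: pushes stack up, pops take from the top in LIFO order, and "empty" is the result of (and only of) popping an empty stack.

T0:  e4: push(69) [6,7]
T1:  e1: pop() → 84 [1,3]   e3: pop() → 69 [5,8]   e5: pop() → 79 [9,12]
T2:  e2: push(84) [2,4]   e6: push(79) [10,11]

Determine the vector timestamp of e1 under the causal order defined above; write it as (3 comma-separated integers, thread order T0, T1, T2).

(0, 1, 1)

e2, invoked 2, has no incoming edges; only T2's bump applies → (0, 0, 1)
e4, invoked 6, has no incoming edges; only T0's bump applies → (1, 0, 0)
e6 (invocation 10): componentwise max over VC(e2)=(0, 0, 1), +1 at T2, giving (0, 0, 2)
e1 (invocation 1): componentwise max over VC(e2)=(0, 0, 1), +1 at T1, giving (0, 1, 1)
e3 (invocation 5): componentwise max over VC(e1)=(0, 1, 1), VC(e4)=(1, 0, 0), +1 at T1, giving (1, 2, 1)
e5 (invocation 9): componentwise max over VC(e3)=(1, 2, 1), VC(e6)=(0, 0, 2), +1 at T1, giving (1, 3, 2)
target: VC(e1) = (0, 1, 1)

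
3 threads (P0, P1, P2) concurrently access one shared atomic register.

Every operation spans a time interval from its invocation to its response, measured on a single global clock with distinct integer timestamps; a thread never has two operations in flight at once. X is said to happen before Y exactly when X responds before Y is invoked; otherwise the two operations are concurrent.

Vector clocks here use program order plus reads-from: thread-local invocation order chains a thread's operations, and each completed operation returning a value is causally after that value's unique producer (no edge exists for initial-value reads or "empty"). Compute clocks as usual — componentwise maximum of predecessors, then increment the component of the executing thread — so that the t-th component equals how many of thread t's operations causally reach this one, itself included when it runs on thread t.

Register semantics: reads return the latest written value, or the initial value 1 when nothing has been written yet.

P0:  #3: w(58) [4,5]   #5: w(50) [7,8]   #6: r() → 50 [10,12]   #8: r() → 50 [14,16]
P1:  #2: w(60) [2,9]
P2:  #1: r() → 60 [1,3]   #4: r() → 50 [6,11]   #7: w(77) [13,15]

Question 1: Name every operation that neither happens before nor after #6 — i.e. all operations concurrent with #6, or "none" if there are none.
#4

#6 spans [10,12]; an op avoiding the whole window 10..12 is ordered, any other is concurrent
#1 [1,3]: before
#2 [2,9]: before
#3 [4,5]: before
#4 [6,11]: concurrent
#5 [7,8]: before
#7 [13,15]: after
#8 [14,16]: after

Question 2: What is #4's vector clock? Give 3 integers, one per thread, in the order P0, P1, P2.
(2, 1, 2)

no predecessors for #2 (invoked 2): P1 increments from zero → (0, 1, 0)
no predecessors for #3 (invoked 4): P0 increments from zero → (1, 0, 0)
merge at #1 (invoked 1): VC(#2)=(0, 1, 0), own-thread bump on P2 → (0, 1, 1)
merge at #5 (invoked 7): VC(#3)=(1, 0, 0), own-thread bump on P0 → (2, 0, 0)
merge at #6 (invoked 10): VC(#5)=(2, 0, 0), own-thread bump on P0 → (3, 0, 0)
merge at #8 (invoked 14): VC(#5)=(2, 0, 0), VC(#6)=(3, 0, 0), own-thread bump on P0 → (4, 0, 0)
merge at #4 (invoked 6): VC(#1)=(0, 1, 1), VC(#5)=(2, 0, 0), own-thread bump on P2 → (2, 1, 2)
merge at #7 (invoked 13): VC(#4)=(2, 1, 2), own-thread bump on P2 → (2, 1, 3)
target: VC(#4) = (2, 1, 2)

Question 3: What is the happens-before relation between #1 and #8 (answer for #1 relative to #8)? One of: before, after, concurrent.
before

#1 spans [1,3], #8 spans [14,16]
resp(#1)=3 < inv(#8)=14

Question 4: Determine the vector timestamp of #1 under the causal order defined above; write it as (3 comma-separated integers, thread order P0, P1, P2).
(0, 1, 1)

VC(#2, invoked at 2): no causal predecessors; +1 on P1 → (0, 1, 0)
VC(#3, invoked at 4): no causal predecessors; +1 on P0 → (1, 0, 0)
VC(#1, invoked at 1): max of VC(#2)=(0, 1, 0), then +1 on thread P2 → (0, 1, 1)
VC(#5, invoked at 7): max of VC(#3)=(1, 0, 0), then +1 on thread P0 → (2, 0, 0)
VC(#6, invoked at 10): max of VC(#5)=(2, 0, 0), then +1 on thread P0 → (3, 0, 0)
VC(#8, invoked at 14): max of VC(#5)=(2, 0, 0), VC(#6)=(3, 0, 0), then +1 on thread P0 → (4, 0, 0)
VC(#4, invoked at 6): max of VC(#1)=(0, 1, 1), VC(#5)=(2, 0, 0), then +1 on thread P2 → (2, 1, 2)
VC(#7, invoked at 13): max of VC(#4)=(2, 1, 2), then +1 on thread P2 → (2, 1, 3)
target: VC(#1) = (0, 1, 1)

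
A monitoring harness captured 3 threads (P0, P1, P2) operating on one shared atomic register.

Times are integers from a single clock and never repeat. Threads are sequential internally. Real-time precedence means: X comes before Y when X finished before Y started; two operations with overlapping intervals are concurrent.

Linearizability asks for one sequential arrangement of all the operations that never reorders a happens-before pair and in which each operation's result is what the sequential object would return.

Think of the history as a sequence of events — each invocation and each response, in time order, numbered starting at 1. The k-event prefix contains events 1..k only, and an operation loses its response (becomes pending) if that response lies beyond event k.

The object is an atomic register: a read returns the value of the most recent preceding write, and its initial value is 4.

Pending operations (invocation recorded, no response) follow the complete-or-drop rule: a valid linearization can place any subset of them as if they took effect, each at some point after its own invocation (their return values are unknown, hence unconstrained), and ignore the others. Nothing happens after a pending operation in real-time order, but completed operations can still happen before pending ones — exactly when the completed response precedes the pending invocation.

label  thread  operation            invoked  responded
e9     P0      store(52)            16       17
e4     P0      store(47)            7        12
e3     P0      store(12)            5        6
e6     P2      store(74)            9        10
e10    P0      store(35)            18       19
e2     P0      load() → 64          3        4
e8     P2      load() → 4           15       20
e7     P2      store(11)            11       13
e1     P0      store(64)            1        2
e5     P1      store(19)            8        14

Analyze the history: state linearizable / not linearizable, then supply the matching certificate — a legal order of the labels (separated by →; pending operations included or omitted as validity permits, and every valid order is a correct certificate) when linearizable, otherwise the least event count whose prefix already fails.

not linearizable — minimal violating prefix: 20 events

cut after 19 events: linearizable; cut after 20 events (e8 responds, time 20): not linearizable
every one of the 36 real-time-consistent orders over 10 completed atomic register ops fails the sequential spec
one such order, e1, e2, e3, e4, e5, e6, e7, e8, e9, e10, breaks at step 8 where e8 load() → 4 is illegal
one such order, e1, e2, e3, e4, e5, e6, e7, e9, e8, e10, breaks at step 9 where e8 load() → 4 is illegal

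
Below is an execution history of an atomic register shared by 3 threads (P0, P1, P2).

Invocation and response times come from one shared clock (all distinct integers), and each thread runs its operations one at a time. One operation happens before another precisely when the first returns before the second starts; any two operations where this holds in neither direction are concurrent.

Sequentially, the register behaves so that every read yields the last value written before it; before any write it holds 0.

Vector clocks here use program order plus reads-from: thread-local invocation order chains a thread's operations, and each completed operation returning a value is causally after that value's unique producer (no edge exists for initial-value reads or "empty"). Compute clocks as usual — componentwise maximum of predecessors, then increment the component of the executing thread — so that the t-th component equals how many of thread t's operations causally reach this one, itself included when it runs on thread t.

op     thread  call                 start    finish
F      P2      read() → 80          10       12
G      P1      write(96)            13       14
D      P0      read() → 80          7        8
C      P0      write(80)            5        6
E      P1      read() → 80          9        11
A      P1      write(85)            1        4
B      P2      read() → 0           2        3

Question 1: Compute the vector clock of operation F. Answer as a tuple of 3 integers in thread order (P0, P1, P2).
Answer: (1, 0, 2)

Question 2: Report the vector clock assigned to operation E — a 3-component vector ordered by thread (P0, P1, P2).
Answer: (1, 2, 0)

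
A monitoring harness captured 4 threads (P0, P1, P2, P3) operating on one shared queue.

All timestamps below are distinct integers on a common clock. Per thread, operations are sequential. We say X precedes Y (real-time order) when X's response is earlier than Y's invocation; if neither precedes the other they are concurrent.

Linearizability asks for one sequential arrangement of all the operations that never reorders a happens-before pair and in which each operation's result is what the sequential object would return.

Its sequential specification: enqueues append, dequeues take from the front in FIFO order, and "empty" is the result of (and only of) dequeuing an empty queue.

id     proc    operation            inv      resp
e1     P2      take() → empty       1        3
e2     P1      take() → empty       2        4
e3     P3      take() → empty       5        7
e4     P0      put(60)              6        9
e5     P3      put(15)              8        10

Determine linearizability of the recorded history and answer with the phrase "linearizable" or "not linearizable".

one valid linearization: e1, e2, e3, e4, e5
after step 1 (e1 take() → empty): queue <>
after step 2 (e2 take() → empty): queue <>
after step 3 (e3 take() → empty): queue <>
after step 4 (e4 put(60)): queue <60>
after step 5 (e5 put(15)): queue <60,15>

linearizable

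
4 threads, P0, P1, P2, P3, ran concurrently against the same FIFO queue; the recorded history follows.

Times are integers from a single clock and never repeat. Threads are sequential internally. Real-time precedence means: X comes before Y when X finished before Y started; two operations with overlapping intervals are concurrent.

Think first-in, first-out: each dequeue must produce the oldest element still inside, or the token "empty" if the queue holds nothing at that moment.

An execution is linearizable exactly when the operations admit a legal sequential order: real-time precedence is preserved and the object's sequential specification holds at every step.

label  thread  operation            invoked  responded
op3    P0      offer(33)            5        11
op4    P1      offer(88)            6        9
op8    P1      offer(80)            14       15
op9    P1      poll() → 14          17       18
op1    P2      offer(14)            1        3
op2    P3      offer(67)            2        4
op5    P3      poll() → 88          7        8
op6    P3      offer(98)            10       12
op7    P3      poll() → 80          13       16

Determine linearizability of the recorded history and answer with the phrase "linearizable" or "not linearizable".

not linearizable

already the first 8 events (up to op5's response at time 8) admit no linearization; the first 7 still do
every one of the 2 real-time-consistent orders over 3 completed FIFO queue ops fails the sequential spec
include/drop combinations of the 2 pending operations (op3, op4) were all tried; none helps
e.g. op1, op2, op5 (pending dropped): illegal at step 3, since op5 poll() → 88 cannot apply there
e.g. op2, op1, op5 (pending dropped): illegal at step 3, since op5 poll() → 88 cannot apply there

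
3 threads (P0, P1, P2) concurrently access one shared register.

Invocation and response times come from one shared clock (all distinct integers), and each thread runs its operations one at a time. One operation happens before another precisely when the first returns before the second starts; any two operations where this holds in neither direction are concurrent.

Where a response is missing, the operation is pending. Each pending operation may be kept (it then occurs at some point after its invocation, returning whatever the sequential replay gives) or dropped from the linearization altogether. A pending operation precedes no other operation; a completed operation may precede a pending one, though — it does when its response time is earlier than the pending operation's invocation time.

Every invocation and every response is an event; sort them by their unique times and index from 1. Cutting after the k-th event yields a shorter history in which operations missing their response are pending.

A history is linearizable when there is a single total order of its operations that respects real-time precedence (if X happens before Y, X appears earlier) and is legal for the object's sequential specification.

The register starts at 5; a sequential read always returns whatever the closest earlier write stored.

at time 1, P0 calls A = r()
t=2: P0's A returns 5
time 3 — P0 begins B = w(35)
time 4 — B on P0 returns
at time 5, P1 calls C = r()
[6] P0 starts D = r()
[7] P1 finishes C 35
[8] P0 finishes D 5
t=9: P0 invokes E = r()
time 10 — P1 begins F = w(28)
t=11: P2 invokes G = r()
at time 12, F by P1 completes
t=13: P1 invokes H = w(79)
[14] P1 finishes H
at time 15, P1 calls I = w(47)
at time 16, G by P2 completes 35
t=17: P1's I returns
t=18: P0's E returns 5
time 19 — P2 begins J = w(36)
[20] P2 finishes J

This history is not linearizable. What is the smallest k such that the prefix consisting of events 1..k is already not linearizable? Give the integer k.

events 1..7 are linearizable, e.g. via A, B, C:
1. A r() → 5, leaving value 5
2. B w(35), leaving value 35
3. C r() → 35, leaving value 35
include event 8 — D responding at 8 — and every candidate order breaks
one such order, A, B, C, D, breaks at step 4 where D r() → 5 is illegal
one such order, A, B, D, C, breaks at step 3 where D r() → 5 is illegal

8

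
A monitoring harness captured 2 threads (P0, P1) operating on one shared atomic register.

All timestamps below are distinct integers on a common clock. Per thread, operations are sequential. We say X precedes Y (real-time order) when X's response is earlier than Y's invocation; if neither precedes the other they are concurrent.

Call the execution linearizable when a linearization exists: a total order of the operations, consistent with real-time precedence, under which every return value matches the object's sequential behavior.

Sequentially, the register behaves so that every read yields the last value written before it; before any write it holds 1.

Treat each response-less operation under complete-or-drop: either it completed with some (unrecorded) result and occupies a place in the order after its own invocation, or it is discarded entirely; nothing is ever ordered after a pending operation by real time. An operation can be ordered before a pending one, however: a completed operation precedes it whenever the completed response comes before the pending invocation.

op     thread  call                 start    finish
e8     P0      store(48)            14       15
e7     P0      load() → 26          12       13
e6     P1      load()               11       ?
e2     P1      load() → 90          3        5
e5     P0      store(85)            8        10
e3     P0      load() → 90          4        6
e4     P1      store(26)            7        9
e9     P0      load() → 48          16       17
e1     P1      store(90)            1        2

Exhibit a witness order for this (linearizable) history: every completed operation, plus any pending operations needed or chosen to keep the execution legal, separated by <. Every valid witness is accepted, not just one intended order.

e1 < e2 < e3 < e5 < e4 < e6 < e7 < e8 < e9

step 1: e1 store(90) — value 90
step 2: e2 load() → 90 — value 90
step 3: e3 load() → 90 — value 90
step 4: e5 store(85) — value 85
step 5: e4 store(26) — value 26
step 6: e6 load() (pending, included) — value 26
step 7: e7 load() → 26 — value 26
step 8: e8 store(48) — value 48
step 9: e9 load() → 48 — value 48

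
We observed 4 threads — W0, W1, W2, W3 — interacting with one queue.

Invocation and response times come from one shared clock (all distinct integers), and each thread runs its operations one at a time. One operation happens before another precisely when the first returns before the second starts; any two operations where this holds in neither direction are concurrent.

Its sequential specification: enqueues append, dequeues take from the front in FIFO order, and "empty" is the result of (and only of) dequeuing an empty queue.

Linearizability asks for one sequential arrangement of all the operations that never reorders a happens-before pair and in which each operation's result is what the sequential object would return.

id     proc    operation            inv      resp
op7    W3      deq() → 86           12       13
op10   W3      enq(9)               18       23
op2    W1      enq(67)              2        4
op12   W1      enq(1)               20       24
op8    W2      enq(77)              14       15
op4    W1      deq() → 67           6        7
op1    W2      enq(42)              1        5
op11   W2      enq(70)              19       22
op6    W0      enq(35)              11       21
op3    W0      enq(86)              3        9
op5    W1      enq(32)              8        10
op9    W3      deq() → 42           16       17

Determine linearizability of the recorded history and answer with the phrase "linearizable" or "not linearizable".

linearizable

a witness: op2, op3, op1, op4, op5, op6, op7, op8, op9, op10, op11, op12
1. op2 enq(67), leaving queue <67>
2. op3 enq(86), leaving queue <67,86>
3. op1 enq(42), leaving queue <67,86,42>
4. op4 deq() → 67, leaving queue <86,42>
5. op5 enq(32), leaving queue <86,42,32>
6. op6 enq(35), leaving queue <86,42,32,35>
7. op7 deq() → 86, leaving queue <42,32,35>
8. op8 enq(77), leaving queue <42,32,35,77>
9. op9 deq() → 42, leaving queue <32,35,77>
10. op10 enq(9), leaving queue <32,35,77,9>
11. op11 enq(70), leaving queue <32,35,77,9,70>
12. op12 enq(1), leaving queue <32,35,77,9,70,1>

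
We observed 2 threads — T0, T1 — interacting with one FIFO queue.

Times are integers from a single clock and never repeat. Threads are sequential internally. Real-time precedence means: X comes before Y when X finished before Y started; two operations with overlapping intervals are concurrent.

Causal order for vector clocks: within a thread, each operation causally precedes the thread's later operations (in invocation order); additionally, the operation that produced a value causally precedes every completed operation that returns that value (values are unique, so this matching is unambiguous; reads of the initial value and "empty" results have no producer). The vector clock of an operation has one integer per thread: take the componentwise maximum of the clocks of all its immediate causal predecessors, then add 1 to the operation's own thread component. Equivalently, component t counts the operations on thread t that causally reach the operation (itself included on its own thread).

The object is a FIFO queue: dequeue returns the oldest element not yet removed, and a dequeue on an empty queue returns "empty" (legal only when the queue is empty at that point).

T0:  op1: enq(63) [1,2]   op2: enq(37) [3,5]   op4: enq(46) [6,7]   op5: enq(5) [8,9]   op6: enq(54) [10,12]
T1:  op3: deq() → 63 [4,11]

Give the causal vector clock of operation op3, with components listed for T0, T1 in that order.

root op op1, invoked 1: fresh clock plus T0's own tick → (1, 0)
op3, invoked 4, takes VC(op1)=(1, 0) under max, adds 1 for T1 → (1, 1)
op2, invoked 3, takes VC(op1)=(1, 0) under max, adds 1 for T0 → (2, 0)
op4, invoked 6, takes VC(op2)=(2, 0) under max, adds 1 for T0 → (3, 0)
op5, invoked 8, takes VC(op4)=(3, 0) under max, adds 1 for T0 → (4, 0)
op6, invoked 10, takes VC(op5)=(4, 0) under max, adds 1 for T0 → (5, 0)
target: VC(op3) = (1, 1)

(1, 1)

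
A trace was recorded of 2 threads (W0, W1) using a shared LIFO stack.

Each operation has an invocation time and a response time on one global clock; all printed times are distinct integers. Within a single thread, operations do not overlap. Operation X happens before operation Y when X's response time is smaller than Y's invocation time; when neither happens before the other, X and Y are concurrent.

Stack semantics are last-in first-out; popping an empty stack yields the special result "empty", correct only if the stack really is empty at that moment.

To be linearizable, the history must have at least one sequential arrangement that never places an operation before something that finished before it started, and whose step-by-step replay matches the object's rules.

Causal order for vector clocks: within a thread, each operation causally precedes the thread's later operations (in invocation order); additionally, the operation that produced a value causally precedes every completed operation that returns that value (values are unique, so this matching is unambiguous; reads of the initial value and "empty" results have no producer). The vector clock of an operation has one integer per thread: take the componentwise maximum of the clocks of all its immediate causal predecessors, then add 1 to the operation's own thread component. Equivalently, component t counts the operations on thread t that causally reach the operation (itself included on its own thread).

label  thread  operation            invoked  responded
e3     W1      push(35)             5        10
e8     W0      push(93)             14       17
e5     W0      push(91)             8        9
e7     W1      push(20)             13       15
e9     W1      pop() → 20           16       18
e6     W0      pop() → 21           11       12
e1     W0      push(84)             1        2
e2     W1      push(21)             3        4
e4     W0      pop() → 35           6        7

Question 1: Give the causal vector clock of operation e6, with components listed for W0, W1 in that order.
e2, invoked 3, has no incoming edges; only W1's bump applies → (0, 1)
e1, invoked 1, has no incoming edges; only W0's bump applies → (1, 0)
e3 (invocation 5): componentwise max over VC(e2)=(0, 1), +1 at W1, giving (0, 2)
e7 (invocation 13): componentwise max over VC(e3)=(0, 2), +1 at W1, giving (0, 3)
e9 (invocation 16): componentwise max over VC(e7)=(0, 3), +1 at W1, giving (0, 4)
e4 (invocation 6): componentwise max over VC(e1)=(1, 0), VC(e3)=(0, 2), +1 at W0, giving (2, 2)
e5 (invocation 8): componentwise max over VC(e4)=(2, 2), +1 at W0, giving (3, 2)
e6 (invocation 11): componentwise max over VC(e2)=(0, 1), VC(e5)=(3, 2), +1 at W0, giving (4, 2)
e8 (invocation 14): componentwise max over VC(e6)=(4, 2), +1 at W0, giving (5, 2)
target: VC(e6) = (4, 2)

(4, 2)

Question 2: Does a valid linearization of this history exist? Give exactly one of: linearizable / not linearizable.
prefix check: 1..11 passes, 1..12 fails once e6's time-12 response joins
the 6 completed operations admit 3 real-time orders; each fails the LIFO stack replay
sample order e1, e2, e3, e4, e5, e6 stalls at step 6 — e6 pop() → 21 has no legal effect
sample order e1, e2, e4, e3, e5, e6 stalls at step 3 — e4 pop() → 35 has no legal effect

not linearizable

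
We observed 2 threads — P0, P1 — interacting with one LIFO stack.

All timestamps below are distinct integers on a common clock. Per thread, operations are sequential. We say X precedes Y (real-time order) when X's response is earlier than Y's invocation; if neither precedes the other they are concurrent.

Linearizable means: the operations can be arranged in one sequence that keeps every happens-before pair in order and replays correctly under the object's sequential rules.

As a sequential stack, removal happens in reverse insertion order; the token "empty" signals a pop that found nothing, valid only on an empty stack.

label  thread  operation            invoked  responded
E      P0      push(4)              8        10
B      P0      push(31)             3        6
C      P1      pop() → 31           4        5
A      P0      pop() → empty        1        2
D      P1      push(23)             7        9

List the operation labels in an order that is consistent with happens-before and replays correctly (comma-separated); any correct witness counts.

A, B, C, D, E

step 1: A pop() → empty — stack <>
step 2: B push(31) — stack <31>
step 3: C pop() → 31 — stack <>
step 4: D push(23) — stack <23>
step 5: E push(4) — stack <23,4>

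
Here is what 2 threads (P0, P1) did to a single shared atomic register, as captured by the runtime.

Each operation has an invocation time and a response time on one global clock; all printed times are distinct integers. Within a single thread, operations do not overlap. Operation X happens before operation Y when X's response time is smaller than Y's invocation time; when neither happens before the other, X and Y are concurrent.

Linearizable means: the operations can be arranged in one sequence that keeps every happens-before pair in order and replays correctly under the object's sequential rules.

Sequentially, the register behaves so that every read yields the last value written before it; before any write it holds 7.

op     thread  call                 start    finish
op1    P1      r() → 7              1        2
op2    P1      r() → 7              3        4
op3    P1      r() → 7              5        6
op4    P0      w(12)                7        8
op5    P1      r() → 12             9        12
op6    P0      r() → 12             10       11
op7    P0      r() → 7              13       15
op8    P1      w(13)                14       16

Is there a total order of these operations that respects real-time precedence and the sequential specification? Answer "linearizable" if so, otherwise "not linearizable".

not linearizable

events 1..14 are fine; event 15 — the response of op7 at time 15 — makes the prefix non-linearizable
7 completed operations, 2 real-time-consistent orders — every atomic register replay fails
include/drop combinations of the 1 pending operation (op8) were all tried; none helps
e.g. op1, op2, op3, op4, op5, op6, op7 (pending dropped): illegal at step 7, since op7 r() → 7 cannot apply there
e.g. op1, op2, op3, op4, op6, op5, op7 (pending dropped): illegal at step 7, since op7 r() → 7 cannot apply there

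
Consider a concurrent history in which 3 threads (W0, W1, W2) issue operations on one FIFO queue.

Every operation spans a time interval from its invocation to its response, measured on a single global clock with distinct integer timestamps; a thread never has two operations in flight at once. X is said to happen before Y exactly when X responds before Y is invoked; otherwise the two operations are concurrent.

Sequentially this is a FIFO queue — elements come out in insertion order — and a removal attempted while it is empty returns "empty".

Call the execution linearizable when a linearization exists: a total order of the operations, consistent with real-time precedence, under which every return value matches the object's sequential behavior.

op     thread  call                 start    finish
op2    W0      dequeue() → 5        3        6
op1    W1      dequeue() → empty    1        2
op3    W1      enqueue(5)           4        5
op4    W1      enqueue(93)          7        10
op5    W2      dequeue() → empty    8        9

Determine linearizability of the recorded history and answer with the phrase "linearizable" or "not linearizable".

a witness: op1, op3, op2, op5, op4
1. op1 dequeue() → empty, leaving queue <>
2. op3 enqueue(5), leaving queue <5>
3. op2 dequeue() → 5, leaving queue <>
4. op5 dequeue() → empty, leaving queue <>
5. op4 enqueue(93), leaving queue <93>

linearizable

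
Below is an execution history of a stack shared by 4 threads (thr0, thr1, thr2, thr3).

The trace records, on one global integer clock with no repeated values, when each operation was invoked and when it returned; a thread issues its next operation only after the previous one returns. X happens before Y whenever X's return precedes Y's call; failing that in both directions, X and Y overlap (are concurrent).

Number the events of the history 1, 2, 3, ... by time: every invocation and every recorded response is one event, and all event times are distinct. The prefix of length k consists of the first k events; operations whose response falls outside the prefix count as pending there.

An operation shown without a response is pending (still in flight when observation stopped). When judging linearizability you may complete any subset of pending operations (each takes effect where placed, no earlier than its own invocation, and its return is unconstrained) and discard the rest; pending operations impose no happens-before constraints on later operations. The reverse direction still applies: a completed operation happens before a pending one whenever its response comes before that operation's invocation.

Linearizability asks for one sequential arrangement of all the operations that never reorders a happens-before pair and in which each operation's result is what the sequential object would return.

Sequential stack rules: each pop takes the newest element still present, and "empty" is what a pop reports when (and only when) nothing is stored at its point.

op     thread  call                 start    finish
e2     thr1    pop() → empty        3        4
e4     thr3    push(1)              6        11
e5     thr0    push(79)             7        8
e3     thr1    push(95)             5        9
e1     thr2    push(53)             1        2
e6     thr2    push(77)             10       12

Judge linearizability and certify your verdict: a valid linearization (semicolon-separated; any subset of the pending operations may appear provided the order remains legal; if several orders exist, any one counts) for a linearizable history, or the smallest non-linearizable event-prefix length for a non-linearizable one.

already the first 4 events (up to e2's response at time 4) admit no linearization; the first 3 still do
exhaustive check: the 2 completed stack ops admit one real-time order; illegal
sample order e1, e2 stalls at step 2 — e2 pop() → empty has no legal effect

not linearizable — minimal violating prefix: 4 events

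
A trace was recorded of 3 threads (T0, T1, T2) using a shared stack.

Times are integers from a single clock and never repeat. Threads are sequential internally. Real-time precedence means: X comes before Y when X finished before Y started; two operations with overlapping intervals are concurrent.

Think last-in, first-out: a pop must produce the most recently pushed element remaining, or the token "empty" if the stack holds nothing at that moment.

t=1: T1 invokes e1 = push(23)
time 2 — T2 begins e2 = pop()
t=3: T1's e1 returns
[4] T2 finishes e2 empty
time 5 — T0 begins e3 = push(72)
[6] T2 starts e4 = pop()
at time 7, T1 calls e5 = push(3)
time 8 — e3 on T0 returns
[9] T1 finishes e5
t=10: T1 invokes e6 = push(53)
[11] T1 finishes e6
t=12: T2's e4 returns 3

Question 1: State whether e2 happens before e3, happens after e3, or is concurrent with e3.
e2 spans [2,4], e3 spans [5,8]
resp(e2)=4 < inv(e3)=5

before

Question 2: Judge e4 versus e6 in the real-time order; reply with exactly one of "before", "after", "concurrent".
e4 spans [6,12], e6 spans [10,11]
the intervals overlap in both directions

concurrent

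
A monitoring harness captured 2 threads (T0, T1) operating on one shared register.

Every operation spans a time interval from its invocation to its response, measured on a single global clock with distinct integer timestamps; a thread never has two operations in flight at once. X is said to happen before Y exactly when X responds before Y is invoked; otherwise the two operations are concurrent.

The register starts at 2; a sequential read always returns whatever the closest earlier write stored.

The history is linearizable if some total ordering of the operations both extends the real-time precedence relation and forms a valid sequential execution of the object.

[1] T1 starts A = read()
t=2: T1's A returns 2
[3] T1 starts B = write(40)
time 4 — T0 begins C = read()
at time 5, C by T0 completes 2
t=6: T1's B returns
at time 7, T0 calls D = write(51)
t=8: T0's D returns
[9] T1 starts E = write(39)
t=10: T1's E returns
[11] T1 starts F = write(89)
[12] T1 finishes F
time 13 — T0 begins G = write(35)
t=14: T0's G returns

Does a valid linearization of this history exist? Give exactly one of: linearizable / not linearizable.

a witness: A, C, B, D, E, F, G
after step 1 (A read() → 2): value 2
after step 2 (C read() → 2): value 2
after step 3 (B write(40)): value 40
after step 4 (D write(51)): value 51
after step 5 (E write(39)): value 39
after step 6 (F write(89)): value 89
after step 7 (G write(35)): value 35

linearizable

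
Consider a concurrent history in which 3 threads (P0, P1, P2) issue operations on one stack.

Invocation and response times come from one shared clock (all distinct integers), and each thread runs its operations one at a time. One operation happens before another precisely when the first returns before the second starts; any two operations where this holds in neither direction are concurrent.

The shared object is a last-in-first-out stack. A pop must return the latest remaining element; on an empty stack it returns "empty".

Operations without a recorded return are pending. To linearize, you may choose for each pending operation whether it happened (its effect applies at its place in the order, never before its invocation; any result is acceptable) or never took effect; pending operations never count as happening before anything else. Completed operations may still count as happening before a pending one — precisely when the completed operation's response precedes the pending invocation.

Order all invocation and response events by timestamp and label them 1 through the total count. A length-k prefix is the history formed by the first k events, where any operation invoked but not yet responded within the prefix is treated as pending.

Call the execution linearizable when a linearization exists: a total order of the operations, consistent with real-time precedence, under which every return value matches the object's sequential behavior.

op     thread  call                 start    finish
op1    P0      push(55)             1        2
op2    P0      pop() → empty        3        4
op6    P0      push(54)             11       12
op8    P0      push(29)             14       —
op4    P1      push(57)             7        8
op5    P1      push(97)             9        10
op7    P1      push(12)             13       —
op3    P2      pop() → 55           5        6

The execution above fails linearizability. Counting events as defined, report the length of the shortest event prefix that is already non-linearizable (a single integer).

4

events 1..3 are still linearizable — one witness is op1:
after step 1 (op1 push(55)): stack <55>
include event 4 — op2 responding at 4 — and every candidate order breaks
one such order, op1, op2, breaks at step 2 where op2 pop() → empty is illegal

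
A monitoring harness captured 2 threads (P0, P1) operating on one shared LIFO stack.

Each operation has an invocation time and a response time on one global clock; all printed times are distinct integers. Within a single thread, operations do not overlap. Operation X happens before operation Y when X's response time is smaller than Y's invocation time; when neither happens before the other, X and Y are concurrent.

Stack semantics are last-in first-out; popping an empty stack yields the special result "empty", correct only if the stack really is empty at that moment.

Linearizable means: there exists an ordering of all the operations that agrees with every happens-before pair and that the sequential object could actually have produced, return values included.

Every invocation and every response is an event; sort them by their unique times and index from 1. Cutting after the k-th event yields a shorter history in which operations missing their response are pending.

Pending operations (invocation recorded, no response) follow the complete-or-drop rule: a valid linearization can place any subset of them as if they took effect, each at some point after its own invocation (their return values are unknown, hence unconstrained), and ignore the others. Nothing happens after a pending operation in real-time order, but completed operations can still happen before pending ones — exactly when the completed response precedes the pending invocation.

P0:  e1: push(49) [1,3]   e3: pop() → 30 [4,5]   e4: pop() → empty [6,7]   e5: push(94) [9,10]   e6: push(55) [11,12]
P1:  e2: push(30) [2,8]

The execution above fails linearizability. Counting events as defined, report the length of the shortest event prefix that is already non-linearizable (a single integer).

events 1..6 are linearizable; a witness order is e1, e2, e3:
after step 1 (e1 push(49)): stack <49>
after step 2 (e2 push(30) (pending, included)): stack <49,30>
after step 3 (e3 pop() → 30): stack <49>
once event 7 joins (e4's response, time 7), exhaustive search finds no witness
include/drop combinations of the 1 pending operation (e2) were all tried; none helps
for example e1, e3, e4 (pending dropped) fails at step 2: e3 pop() → 30 is not legal there

7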